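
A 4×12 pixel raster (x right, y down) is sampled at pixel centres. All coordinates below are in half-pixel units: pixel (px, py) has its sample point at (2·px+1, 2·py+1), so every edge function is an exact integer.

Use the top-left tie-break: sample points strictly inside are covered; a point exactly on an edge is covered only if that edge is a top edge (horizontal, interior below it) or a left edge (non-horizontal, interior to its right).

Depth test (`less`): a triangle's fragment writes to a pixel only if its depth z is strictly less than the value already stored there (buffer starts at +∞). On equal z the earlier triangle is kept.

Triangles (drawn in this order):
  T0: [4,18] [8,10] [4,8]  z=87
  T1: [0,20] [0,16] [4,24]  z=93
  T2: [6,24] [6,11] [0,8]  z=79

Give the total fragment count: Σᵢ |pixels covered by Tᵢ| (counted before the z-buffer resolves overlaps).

T0:
  2·area = 40  (B↔C swapped to make it positive)
  edge (4, 18)→(4, 8): d=(0,-10) top-left  bias=+0
  edge (4, 8)→(8, 10): d=(4,2) right/bottom  bias=-1
  edge (8, 10)→(4, 18): d=(-4,8) right/bottom  bias=-1
    (2,4)@(5, 9): e=[10,2,28] → X
    (3,4)@(7, 9): e=[30,-2,12] → .
    (2,5)@(5, 11): e=[10,10,20] → X
    (3,5)@(7, 11): e=[30,6,4] → X
    (2,6)@(5, 13): e=[10,18,12] → X
    (3,6)@(7, 13): e=[30,14,-4] → .
    (2,7)@(5, 15): e=[10,26,4] → X
    (3,7)@(7, 15): e=[30,22,-12] → .
    (2,8)@(5, 17): e=[10,34,-4] → .
  covered (5 px):
    . . . .
    . . . .
    . . . .
    . . . .
    . . X .
    . . X X
    . . X .
    . . X .
    . . . .
    . . . .
    . . . .
    . . . .
T1:
  2·area = 16
  edge (0, 20)→(0, 16): d=(0,-4) top-left  bias=+0
  edge (0, 16)→(4, 24): d=(4,8) right/bottom  bias=-1
  edge (4, 24)→(0, 20): d=(-4,-4) top-left  bias=+0
    (0,9)@(1, 19): e=[4,4,8] → X
    (1,9)@(3, 19): e=[12,-12,16] → .
    (0,10)@(1, 21): e=[4,12,0] → X  [on edge]
    (1,10)@(3, 21): e=[12,-4,8] → .
    (0,11)@(1, 23): e=[4,20,-8] → .
    (1,11)@(3, 23): e=[12,4,0] → X  [on edge]
    (2,11)@(5, 23): e=[20,-12,8] → .
  covered (3 px):
    . . . .
    . . . .
    . . . .
    . . . .
    . . . .
    . . . .
    . . . .
    . . . .
    . . . .
    X . . .
    X . . .
    . X . .
T2:
  2·area = 78  (B↔C swapped to make it positive)
  edge (6, 24)→(0, 8): d=(-6,-16) top-left  bias=+0
  edge (0, 8)→(6, 11): d=(6,3) right/bottom  bias=-1
  edge (6, 11)→(6, 24): d=(0,13) right/bottom  bias=-1
    (0,4)@(1, 9): e=[10,3,65] → X
    (1,4)@(3, 9): e=[42,-3,39] → .
    (0,5)@(1, 11): e=[-2,15,65] → .
    (1,5)@(3, 11): e=[30,9,39] → X
    (2,5)@(5, 11): e=[62,3,13] → X
    (3,5)@(7, 11): e=[94,-3,-13] → .
    (1,6)@(3, 13): e=[18,21,39] → X
    (3,6)@(7, 13): e=[82,9,-13] → .
    (1,7)@(3, 15): e=[6,33,39] → X
    (3,7)@(7, 15): e=[70,21,-13] → .
    (1,8)@(3, 17): e=[-6,45,39] → .
    (2,8)@(5, 17): e=[26,39,13] → X
  covered (10 px):
    . . . .
    . . . .
    . . . .
    . . . .
    X . . .
    . X X .
    . X X .
    . X X .
    . . X .
    . . X .
    . . X .
    . . . .

Answer: 18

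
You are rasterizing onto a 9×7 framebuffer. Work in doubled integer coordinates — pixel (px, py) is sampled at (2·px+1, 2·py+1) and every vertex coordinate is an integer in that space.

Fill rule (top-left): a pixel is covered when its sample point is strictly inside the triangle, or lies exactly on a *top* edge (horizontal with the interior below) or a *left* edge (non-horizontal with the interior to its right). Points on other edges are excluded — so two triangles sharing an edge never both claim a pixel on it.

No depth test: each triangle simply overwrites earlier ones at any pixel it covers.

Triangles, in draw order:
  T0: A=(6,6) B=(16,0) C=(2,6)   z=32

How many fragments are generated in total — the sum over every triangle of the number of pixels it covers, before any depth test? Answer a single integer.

T0:
  2·area = 24  (B↔C swapped to make it positive)
  edge (6, 6)→(2, 6): d=(-4,0) right/bottom  bias=-1
  edge (2, 6)→(16, 0): d=(14,-6) top-left  bias=+0
  edge (16, 0)→(6, 6): d=(-10,6) right/bottom  bias=-1
    (4,1)@(9, 3): e=[12,0,12] → █  [on edge]
    (5,1)@(11, 3): e=[12,12,0] → ·  [on edge]
    (2,2)@(5, 5): e=[4,4,16] → █
    (3,2)@(7, 5): e=[4,16,4] → █
    (4,2)@(9, 5): e=[4,28,-8] → ·
    (2,3)@(5, 7): e=[-4,32,-4] → ·
    (3,3)@(7, 7): e=[-4,44,-16] → ·
    (0,4)@(1, 9): e=[-12,36,0] → ·  [on edge]
  covered (3 px):
    · · · · · · · · ·
    · · · · █ · · · ·
    · · █ █ · · · · ·
    · · · · · · · · ·
    · · · · · · · · ·
    · · · · · · · · ·
    · · · · · · · · ·

Answer: 3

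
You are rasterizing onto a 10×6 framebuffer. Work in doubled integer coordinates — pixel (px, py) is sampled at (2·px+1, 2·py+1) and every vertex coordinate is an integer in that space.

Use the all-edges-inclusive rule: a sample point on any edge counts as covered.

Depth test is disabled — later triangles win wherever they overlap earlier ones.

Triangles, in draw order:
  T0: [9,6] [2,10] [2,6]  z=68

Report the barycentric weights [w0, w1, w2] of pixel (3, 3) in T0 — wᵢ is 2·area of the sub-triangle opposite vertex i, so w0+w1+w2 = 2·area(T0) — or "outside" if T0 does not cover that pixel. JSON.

T0:
  2·area = 28
  edge (9, 6)→(2, 10): d=(-7,4) inclusive
  edge (2, 10)→(2, 6): d=(0,-4) inclusive
  edge (2, 6)→(9, 6): d=(7,0) inclusive
    (1,3)@(3, 7): e=[17,4,7] → █
    (2,3)@(5, 7): e=[9,12,7] → █
    (3,3)@(7, 7): e=[1,20,7] → █
    (4,3)@(9, 7): e=[-7,28,7] → ·
    (1,4)@(3, 9): e=[3,4,21] → █
    (2,4)@(5, 9): e=[-5,12,21] → ·
    (3,4)@(7, 9): e=[-13,20,21] → ·
    (1,5)@(3, 11): e=[-11,4,35] → ·
  covered (4 px):
    · · · · · · · · · ·
    · · · · · · · · · ·
    · · · · · · · · · ·
    · █ █ █ · · · · · ·
    · █ · · · · · · · ·
    · · · · · · · · · ·

Final: [20,7,1]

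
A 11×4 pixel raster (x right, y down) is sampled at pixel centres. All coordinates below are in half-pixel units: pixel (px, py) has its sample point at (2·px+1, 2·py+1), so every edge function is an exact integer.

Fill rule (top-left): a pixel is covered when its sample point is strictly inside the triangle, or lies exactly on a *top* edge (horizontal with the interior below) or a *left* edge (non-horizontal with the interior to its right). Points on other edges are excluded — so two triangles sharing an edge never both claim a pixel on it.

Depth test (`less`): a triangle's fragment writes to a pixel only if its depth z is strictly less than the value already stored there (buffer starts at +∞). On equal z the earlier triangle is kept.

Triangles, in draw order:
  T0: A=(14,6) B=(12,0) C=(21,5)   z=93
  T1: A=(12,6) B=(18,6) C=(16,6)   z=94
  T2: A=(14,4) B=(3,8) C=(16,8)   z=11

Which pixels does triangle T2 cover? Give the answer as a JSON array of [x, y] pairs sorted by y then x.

T0:
  2·area = 44
  edge (14, 6)→(12, 0): d=(-2,-6) top-left  bias=+0
  edge (12, 0)→(21, 5): d=(9,5) right/bottom  bias=-1
  edge (21, 5)→(14, 6): d=(-7,1) right/bottom  bias=-1
    (6,0)@(13, 1): e=[4,4,36] → #
    (7,0)@(15, 1): e=[16,-6,34] → ·
    (6,1)@(13, 3): e=[0,22,22] → #  [on edge]
    (7,1)@(15, 3): e=[12,12,20] → #
    (8,1)@(17, 3): e=[24,2,18] → #
    (9,1)@(19, 3): e=[36,-8,16] → ·
    (6,2)@(13, 5): e=[-4,40,8] → ·
    (7,2)@(15, 5): e=[8,30,6] → #
    (9,2)@(19, 5): e=[32,10,2] → #
    (10,2)@(21, 5): e=[44,0,0] → ·  [on edge]
    (3,3)@(7, 7): e=[-44,88,0] → ·  [on edge]
    (7,3)@(15, 7): e=[4,48,-8] → ·
  covered (7 px):
    · · · · · · # · · · ·
    · · · · · · # # # · ·
    · · · · · · · # # # ·
    · · · · · · · · · · ·
T1:
  degenerate (2·area = 0) — covers nothing
T2:
  2·area = 52  (B↔C swapped to make it positive)
  edge (14, 4)→(16, 8): d=(2,4) right/bottom  bias=-1
  edge (16, 8)→(3, 8): d=(-13,0) right/bottom  bias=-1
  edge (3, 8)→(14, 4): d=(11,-4) top-left  bias=+0
    (6,2)@(13, 5): e=[6,39,7] → #
    (7,2)@(15, 5): e=[-2,39,15] → ·
    (3,3)@(7, 7): e=[34,13,5] → #
    (4,3)@(9, 7): e=[26,13,13] → #
    (5,3)@(11, 7): e=[18,13,21] → #
    (7,3)@(15, 7): e=[2,13,37] → #
    (8,3)@(17, 7): e=[-6,13,45] → ·
  covered (6 px):
    · · · · · · · · · · ·
    · · · · · · · · · · ·
    · · · · · · # · · · ·
    · · · # # # # # · · ·

Answer: [[6,2],[3,3],[4,3],[5,3],[6,3],[7,3]]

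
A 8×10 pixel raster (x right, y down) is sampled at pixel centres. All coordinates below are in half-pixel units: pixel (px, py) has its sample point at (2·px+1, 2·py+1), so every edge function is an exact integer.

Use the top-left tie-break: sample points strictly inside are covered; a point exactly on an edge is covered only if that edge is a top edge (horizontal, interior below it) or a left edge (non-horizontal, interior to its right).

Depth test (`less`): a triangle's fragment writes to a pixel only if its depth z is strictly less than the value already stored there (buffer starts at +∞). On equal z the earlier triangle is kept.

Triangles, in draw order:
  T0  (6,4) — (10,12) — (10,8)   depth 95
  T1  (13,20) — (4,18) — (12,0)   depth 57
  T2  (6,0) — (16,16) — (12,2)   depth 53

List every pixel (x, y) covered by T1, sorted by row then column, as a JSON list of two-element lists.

T0:
  2·area = 16  (B↔C swapped to make it positive)
  edge (6, 4)→(10, 8): d=(4,4) right/bottom  bias=-1
  edge (10, 8)→(10, 12): d=(0,4) right/bottom  bias=-1
  edge (10, 12)→(6, 4): d=(-4,-8) top-left  bias=+0
    (1,0)@(3, 1): e=[0,28,-12] → .  [on edge]
    (2,1)@(5, 3): e=[0,20,-4] → .  [on edge]
    (3,2)@(7, 5): e=[0,12,4] → .  [on edge]
    (4,3)@(9, 7): e=[0,4,12] → .  [on edge]
    (4,4)@(9, 9): e=[8,4,4] → X
    (5,4)@(11, 9): e=[0,-4,20] → .  [on edge]
    (4,5)@(9, 11): e=[16,4,-4] → .
    (6,5)@(13, 11): e=[0,-12,28] → .  [on edge]
    (7,6)@(15, 13): e=[0,-20,36] → .  [on edge]
  covered (1 px):
    . . . . . . . .
    . . . . . . . .
    . . . . . . . .
    . . . . . . . .
    . . . . X . . .
    . . . . . . . .
    . . . . . . . .
    . . . . . . . .
    . . . . . . . .
    . . . . . . . .
T1:
  2·area = 178
  edge (13, 20)→(4, 18): d=(-9,-2) top-left  bias=+0
  edge (4, 18)→(12, 0): d=(8,-18) top-left  bias=+0
  edge (12, 0)→(13, 20): d=(1,20) right/bottom  bias=-1
    (5,1)@(11, 3): e=[149,6,23] → X
    (6,1)@(13, 3): e=[153,42,-17] → .
    (5,2)@(11, 5): e=[131,22,25] → X
    (6,2)@(13, 5): e=[135,58,-15] → .
    (4,3)@(9, 7): e=[109,2,67] → X
    (6,3)@(13, 7): e=[117,74,-13] → .
    (4,4)@(9, 9): e=[91,18,69] → X
    (6,4)@(13, 9): e=[99,90,-11] → .
    (4,5)@(9, 11): e=[73,34,71] → X
    (6,5)@(13, 11): e=[81,106,-9] → .
    (3,6)@(7, 13): e=[51,14,113] → X
    (6,6)@(13, 13): e=[63,122,-7] → .
  covered (20 px):
    . . . . . . . .
    . . . . . X . .
    . . . . . X . .
    . . . . X X . .
    . . . . X X . .
    . . . . X X . .
    . . . X X X . .
    . . . X X X . .
    . . X X X X . .
    . . . . X X . .
T2:
  2·area = 76  (B↔C swapped to make it positive)
  edge (6, 0)→(12, 2): d=(6,2) right/bottom  bias=-1
  edge (12, 2)→(16, 16): d=(4,14) right/bottom  bias=-1
  edge (16, 16)→(6, 0): d=(-10,-16) top-left  bias=+0
    (3,0)@(7, 1): e=[4,66,6] → X
    (4,0)@(9, 1): e=[0,38,38] → .  [on edge]
    (3,1)@(7, 3): e=[16,74,-14] → .
    (4,1)@(9, 3): e=[12,46,18] → X
    (5,1)@(11, 3): e=[8,18,50] → X
    (6,1)@(13, 3): e=[4,-10,82] → .
    (7,1)@(15, 3): e=[0,-38,114] → .  [on edge]
    (4,2)@(9, 5): e=[24,54,-2] → .
    (5,2)@(11, 5): e=[20,26,30] → X
    (6,2)@(13, 5): e=[16,-2,62] → .
    (5,3)@(11, 7): e=[32,34,10] → X
    (6,3)@(13, 7): e=[28,6,42] → X
  covered (9 px):
    . . . X . . . .
    . . . . X X . .
    . . . . . X . .
    . . . . . X X .
    . . . . . . X .
    . . . . . . X .
    . . . . . . . X
    . . . . . . . .
    . . . . . . . .
    . . . . . . . .

Result: [[5,1],[5,2],[4,3],[5,3],[4,4],[5,4],[4,5],[5,5],[3,6],[4,6],[5,6],[3,7],[4,7],[5,7],[2,8],[3,8],[4,8],[5,8],[4,9],[5,9]]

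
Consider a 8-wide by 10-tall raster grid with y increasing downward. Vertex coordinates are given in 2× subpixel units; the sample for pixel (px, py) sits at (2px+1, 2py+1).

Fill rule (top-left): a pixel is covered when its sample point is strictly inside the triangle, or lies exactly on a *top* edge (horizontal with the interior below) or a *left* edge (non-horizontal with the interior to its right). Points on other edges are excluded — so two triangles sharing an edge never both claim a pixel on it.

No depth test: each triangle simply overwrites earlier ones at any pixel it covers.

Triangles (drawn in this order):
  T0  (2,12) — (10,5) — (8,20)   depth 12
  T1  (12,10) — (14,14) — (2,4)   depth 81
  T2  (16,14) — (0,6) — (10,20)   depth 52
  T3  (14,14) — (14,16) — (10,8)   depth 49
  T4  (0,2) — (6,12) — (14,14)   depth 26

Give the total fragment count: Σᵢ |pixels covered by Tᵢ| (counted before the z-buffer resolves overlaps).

T0:
  2·area = 106
  edge (2, 12)→(10, 5): d=(8,-7) top-left  bias=+0
  edge (10, 5)→(8, 20): d=(-2,15) right/bottom  bias=-1
  edge (8, 20)→(2, 12): d=(-6,-8) top-left  bias=+0
    (4,3)@(9, 7): e=[9,11,86] → █
    (5,3)@(11, 7): e=[23,-19,102] → ·
    (3,4)@(7, 9): e=[11,37,58] → █
    (5,4)@(11, 9): e=[39,-23,90] → ·
    (2,5)@(5, 11): e=[13,63,30] → █
    (5,5)@(11, 11): e=[55,-27,78] → ·
    (1,6)@(3, 13): e=[15,89,2] → █
    (4,6)@(9, 13): e=[57,-1,50] → ·
    (1,7)@(3, 15): e=[31,85,-10] → ·
    (2,7)@(5, 15): e=[45,55,6] → █
    (4,7)@(9, 15): e=[73,-5,38] → ·
    (2,8)@(5, 17): e=[61,51,-6] → ·
  covered (12 px):
    · · · · · · · ·
    · · · · · · · ·
    · · · · · · · ·
    · · · · █ · · ·
    · · · █ █ · · ·
    · · █ █ █ · · ·
    · █ █ █ · · · ·
    · · █ █ · · · ·
    · · · █ · · · ·
    · · · · · · · ·
T1:
  2·area = 28
  edge (12, 10)→(14, 14): d=(2,4) right/bottom  bias=-1
  edge (14, 14)→(2, 4): d=(-12,-10) top-left  bias=+0
  edge (2, 4)→(12, 10): d=(10,6) right/bottom  bias=-1
    (3,3)@(7, 7): e=[14,14,0] → ·  [on edge]
    (4,4)@(9, 9): e=[10,10,8] → █
    (5,4)@(11, 9): e=[2,30,-4] → ·
    (4,5)@(9, 11): e=[14,-14,28] → ·
    (5,5)@(11, 11): e=[6,6,16] → █
    (6,5)@(13, 11): e=[-2,26,4] → ·
    (5,6)@(11, 13): e=[10,-18,36] → ·
    (6,6)@(13, 13): e=[2,2,24] → █
    (7,6)@(15, 13): e=[-6,22,12] → ·
    (6,7)@(13, 15): e=[6,-22,44] → ·
  covered (3 px):
    · · · · · · · ·
    · · · · · · · ·
    · · · · · · · ·
    · · · · · · · ·
    · · · · █ · · ·
    · · · · · █ · ·
    · · · · · · █ ·
    · · · · · · · ·
    · · · · · · · ·
    · · · · · · · ·
T2:
  2·area = 144  (B↔C swapped to make it positive)
  edge (16, 14)→(10, 20): d=(-6,6) right/bottom  bias=-1
  edge (10, 20)→(0, 6): d=(-10,-14) top-left  bias=+0
  edge (0, 6)→(16, 14): d=(16,8) right/bottom  bias=-1
    (0,3)@(1, 7): e=[132,4,8] → █
    (1,3)@(3, 7): e=[120,32,-8] → ·
    (0,4)@(1, 9): e=[120,-16,40] → ·
    (1,4)@(3, 9): e=[108,12,24] → █
    (2,4)@(5, 9): e=[96,40,8] → █
    (3,4)@(7, 9): e=[84,68,-8] → ·
    (1,5)@(3, 11): e=[96,-8,56] → ·
    (2,5)@(5, 11): e=[84,20,40] → █
    (3,5)@(7, 11): e=[72,48,24] → █
    (4,5)@(9, 11): e=[60,76,8] → █
    (5,5)@(11, 11): e=[48,104,-8] → ·
    (2,6)@(5, 13): e=[72,0,72] → █  [on edge]
    (7,7)@(15, 15): e=[0,120,24] → ·  [on edge]
    (6,8)@(13, 17): e=[0,72,72] → ·  [on edge]
    (5,9)@(11, 19): e=[0,24,120] → ·  [on edge]
  covered (17 px):
    · · · · · · · ·
    · · · · · · · ·
    · · · · · · · ·
    █ · · · · · · ·
    · █ █ · · · · ·
    · · █ █ █ · · ·
    · · █ █ █ █ █ ·
    · · · █ █ █ █ ·
    · · · · █ █ · ·
    · · · · · · · ·
T3:
  2·area = 8
  edge (14, 14)→(14, 16): d=(0,2) right/bottom  bias=-1
  edge (14, 16)→(10, 8): d=(-4,-8) top-left  bias=+0
  edge (10, 8)→(14, 14): d=(4,6) right/bottom  bias=-1
    (6,6)@(13, 13): e=[2,4,2] → █
    (7,6)@(15, 13): e=[-2,20,-10] → ·
    (6,7)@(13, 15): e=[2,-4,10] → ·
  covered (1 px):
    · · · · · · · ·
    · · · · · · · ·
    · · · · · · · ·
    · · · · · · · ·
    · · · · · · · ·
    · · · · · · · ·
    · · · · · · █ ·
    · · · · · · · ·
    · · · · · · · ·
    · · · · · · · ·
T4:
  2·area = 68  (B↔C swapped to make it positive)
  edge (0, 2)→(14, 14): d=(14,12) right/bottom  bias=-1
  edge (14, 14)→(6, 12): d=(-8,-2) top-left  bias=+0
  edge (6, 12)→(0, 2): d=(-6,-10) top-left  bias=+0
    (0,1)@(1, 3): e=[2,62,4] → █
    (1,1)@(3, 3): e=[-22,66,24] → ·
    (0,2)@(1, 5): e=[30,46,-8] → ·
    (1,2)@(3, 5): e=[6,50,12] → █
    (2,2)@(5, 5): e=[-18,54,32] → ·
    (1,3)@(3, 7): e=[34,34,0] → █  [on edge]
    (2,3)@(5, 7): e=[10,38,20] → █
    (3,3)@(7, 7): e=[-14,42,40] → ·
    (1,4)@(3, 9): e=[62,18,-12] → ·
    (2,4)@(5, 9): e=[38,22,8] → █
    (3,4)@(7, 9): e=[14,26,28] → █
    (4,4)@(9, 9): e=[-10,30,48] → ·
    (4,8)@(9, 17): e=[102,-34,0] → ·  [on edge]
  covered (9 px):
    · · · · · · · ·
    █ · · · · · · ·
    · █ · · · · · ·
    · █ █ · · · · ·
    · · █ █ · · · ·
    · · · █ █ · · ·
    · · · · · █ · ·
    · · · · · · · ·
    · · · · · · · ·
    · · · · · · · ·

Answer: 42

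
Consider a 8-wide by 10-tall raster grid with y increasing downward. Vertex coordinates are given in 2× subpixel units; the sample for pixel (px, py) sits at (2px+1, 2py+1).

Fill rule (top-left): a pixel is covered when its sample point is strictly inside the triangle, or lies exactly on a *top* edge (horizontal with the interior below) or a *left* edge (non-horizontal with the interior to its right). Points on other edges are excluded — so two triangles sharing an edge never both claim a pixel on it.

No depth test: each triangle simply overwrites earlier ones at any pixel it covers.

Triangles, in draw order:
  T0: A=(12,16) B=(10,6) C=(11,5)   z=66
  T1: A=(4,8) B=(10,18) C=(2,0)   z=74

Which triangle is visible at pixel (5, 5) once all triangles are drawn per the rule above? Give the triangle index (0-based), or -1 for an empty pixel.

T0:
  2·area = 12
  edge (12, 16)→(10, 6): d=(-2,-10) top-left  bias=+0
  edge (10, 6)→(11, 5): d=(1,-1) top-left  bias=+0
  edge (11, 5)→(12, 16): d=(1,11) right/bottom  bias=-1
    (4,0)@(9, 1): e=[0,-6,18] → ·  [on edge]
    (7,0)@(15, 1): e=[60,0,-48] → ·  [on edge]
    (6,1)@(13, 3): e=[36,0,-24] → ·  [on edge]
    (5,2)@(11, 5): e=[12,0,0] → ·  [on edge]
    (4,3)@(9, 7): e=[-12,0,24] → ·  [on edge]
    (5,3)@(11, 7): e=[8,2,2] → #
    (6,3)@(13, 7): e=[28,4,-20] → ·
    (3,4)@(7, 9): e=[-36,0,48] → ·  [on edge]
    (5,4)@(11, 9): e=[4,4,4] → #
    (6,4)@(13, 9): e=[24,6,-18] → ·
    (2,5)@(5, 11): e=[-60,0,72] → ·  [on edge]
    (5,5)@(11, 11): e=[0,6,6] → #  [on edge]
    (1,6)@(3, 13): e=[-84,0,96] → ·  [on edge]
    (0,7)@(1, 15): e=[-108,0,120] → ·  [on edge]
  covered (3 px):
    · · · · · · · ·
    · · · · · · · ·
    · · · · · · · ·
    · · · · · # · ·
    · · · · · # · ·
    · · · · · # · ·
    · · · · · · · ·
    · · · · · · · ·
    · · · · · · · ·
    · · · · · · · ·
T1:
  2·area = 28  (B↔C swapped to make it positive)
  edge (4, 8)→(2, 0): d=(-2,-8) top-left  bias=+0
  edge (2, 0)→(10, 18): d=(8,18) right/bottom  bias=-1
  edge (10, 18)→(4, 8): d=(-6,-10) top-left  bias=+0
    (0,1)@(1, 3): e=[-14,42,0] → ·  [on edge]
    (1,1)@(3, 3): e=[2,6,20] → #
    (2,1)@(5, 3): e=[18,-30,40] → ·
    (1,2)@(3, 5): e=[-2,22,8] → ·
    (2,3)@(5, 7): e=[10,2,16] → #
    (3,3)@(7, 7): e=[26,-34,36] → ·
    (2,4)@(5, 9): e=[6,18,4] → #
    (3,4)@(7, 9): e=[22,-18,24] → ·
    (2,5)@(5, 11): e=[2,34,-8] → ·
    (3,6)@(7, 13): e=[14,14,0] → #  [on edge]
    (4,6)@(9, 13): e=[30,-22,20] → ·
    (3,7)@(7, 15): e=[10,30,-12] → ·
  covered (4 px):
    · · · · · · · ·
    · # · · · · · ·
    · · · · · · · ·
    · · # · · · · ·
    · · # · · · · ·
    · · · · · · · ·
    · · · # · · · ·
    · · · · · · · ·
    · · · · · · · ·
    · · · · · · · ·

Z-buffer (winner per pixel, '.' = empty):
  . . . . . . . .
  . 1 . . . . . .
  . . . . . . . .
  . . 1 . . 0 . .
  . . 1 . . 0 . .
  . . . . . 0 . .
  . . . 1 . . . .
  . . . . . . . .
  . . . . . . . .
  . . . . . . . .

Answer: 0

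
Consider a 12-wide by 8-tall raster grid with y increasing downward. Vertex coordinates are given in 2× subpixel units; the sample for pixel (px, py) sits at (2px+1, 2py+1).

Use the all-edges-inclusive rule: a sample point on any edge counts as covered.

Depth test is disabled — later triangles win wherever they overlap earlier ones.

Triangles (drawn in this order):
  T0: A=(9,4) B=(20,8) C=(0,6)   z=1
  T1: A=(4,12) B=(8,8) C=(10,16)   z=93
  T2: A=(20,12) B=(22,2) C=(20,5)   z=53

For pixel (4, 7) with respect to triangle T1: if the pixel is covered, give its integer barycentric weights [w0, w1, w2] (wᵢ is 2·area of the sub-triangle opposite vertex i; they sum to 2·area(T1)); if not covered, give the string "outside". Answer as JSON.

T0:
  2·area = 58
  edge (9, 4)→(20, 8): d=(11,4) inclusive
  edge (20, 8)→(0, 6): d=(-20,-2) inclusive
  edge (0, 6)→(9, 4): d=(9,-2) inclusive
    (2,2)@(5, 5): e=[27,30,1] → #
    (3,2)@(7, 5): e=[19,34,5] → #
    (4,2)@(9, 5): e=[11,38,9] → #
    (5,2)@(11, 5): e=[3,42,13] → #
    (6,2)@(13, 5): e=[-5,46,17] → ·
    (2,3)@(5, 7): e=[49,-10,19] → ·
    (3,3)@(7, 7): e=[41,-6,23] → ·
    (4,3)@(9, 7): e=[33,-2,27] → ·
    (5,3)@(11, 7): e=[25,2,31] → #
    (6,3)@(13, 7): e=[17,6,35] → #
    (7,3)@(15, 7): e=[9,10,39] → #
    (8,3)@(17, 7): e=[1,14,43] → #
  covered (8 px):
    · · · · · · · · · · · ·
    · · · · · · · · · · · ·
    · · # # # # · · · · · ·
    · · · · · # # # # · · ·
    · · · · · · · · · · · ·
    · · · · · · · · · · · ·
    · · · · · · · · · · · ·
    · · · · · · · · · · · ·
T1:
  2·area = 40
  edge (4, 12)→(8, 8): d=(4,-4) inclusive
  edge (8, 8)→(10, 16): d=(2,8) inclusive
  edge (10, 16)→(4, 12): d=(-6,-4) inclusive
    (7,0)@(15, 1): e=[0,-70,110] → ·  [on edge]
    (6,1)@(13, 3): e=[0,-50,90] → ·  [on edge]
    (5,2)@(11, 5): e=[0,-30,70] → ·  [on edge]
    (4,3)@(9, 7): e=[0,-10,50] → ·  [on edge]
    (3,4)@(7, 9): e=[0,10,30] → #  [on edge]
    (4,4)@(9, 9): e=[8,-6,38] → ·
    (2,5)@(5, 11): e=[0,30,10] → #  [on edge]
    (4,5)@(9, 11): e=[16,-2,26] → ·
    (1,6)@(3, 13): e=[0,50,-10] → ·  [on edge]
    (2,6)@(5, 13): e=[8,34,-2] → ·
    (3,6)@(7, 13): e=[16,18,6] → #
    (4,6)@(9, 13): e=[24,2,14] → #
    (0,7)@(1, 15): e=[0,70,-30] → ·  [on edge]
  covered (6 px):
    · · · · · · · · · · · ·
    · · · · · · · · · · · ·
    · · · · · · · · · · · ·
    · · · · · · · · · · · ·
    · · · # · · · · · · · ·
    · · # # · · · · · · · ·
    · · · # # · · · · · · ·
    · · · · # · · · · · · ·
T2:
  2·area = 14  (B↔C swapped to make it positive)
  edge (20, 12)→(20, 5): d=(0,-7) inclusive
  edge (20, 5)→(22, 2): d=(2,-3) inclusive
  edge (22, 2)→(20, 12): d=(-2,10) inclusive
    (10,2)@(21, 5): e=[7,3,4] → #
    (11,2)@(23, 5): e=[21,9,-16] → ·
    (10,3)@(21, 7): e=[7,7,0] → #  [on edge]
    (11,3)@(23, 7): e=[21,13,-20] → ·
    (10,4)@(21, 9): e=[7,11,-4] → ·
  covered (2 px):
    · · · · · · · · · · · ·
    · · · · · · · · · · · ·
    · · · · · · · · · · # ·
    · · · · · · · · · · # ·
    · · · · · · · · · · · ·
    · · · · · · · · · · · ·
    · · · · · · · · · · · ·
    · · · · · · · · · · · ·

Answer: [6,2,32]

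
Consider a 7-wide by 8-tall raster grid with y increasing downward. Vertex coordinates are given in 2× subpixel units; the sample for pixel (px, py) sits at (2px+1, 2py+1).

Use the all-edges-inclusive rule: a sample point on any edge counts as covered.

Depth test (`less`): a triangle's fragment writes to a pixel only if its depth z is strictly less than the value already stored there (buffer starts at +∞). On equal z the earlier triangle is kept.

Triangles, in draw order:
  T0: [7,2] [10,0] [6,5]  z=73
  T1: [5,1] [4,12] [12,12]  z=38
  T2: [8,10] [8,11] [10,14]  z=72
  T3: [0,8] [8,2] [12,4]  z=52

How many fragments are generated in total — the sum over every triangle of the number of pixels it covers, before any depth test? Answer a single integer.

T0:
  2·area = 7
  edge (7, 2)→(10, 0): d=(3,-2) inclusive
  edge (10, 0)→(6, 5): d=(-4,5) inclusive
  edge (6, 5)→(7, 2): d=(1,-3) inclusive
    (4,0)@(9, 1): e=[1,1,5] → #
    (5,0)@(11, 1): e=[5,-9,11] → ·
    (3,1)@(7, 3): e=[3,3,1] → #
    (4,1)@(9, 3): e=[7,-7,7] → ·
    (3,2)@(7, 5): e=[9,-5,3] → ·
  covered (2 px):
    · · · · # · ·
    · · · # · · ·
    · · · · · · ·
    · · · · · · ·
    · · · · · · ·
    · · · · · · ·
    · · · · · · ·
    · · · · · · ·
T1:
  2·area = 88  (B↔C swapped to make it positive)
  edge (5, 1)→(12, 12): d=(7,11) inclusive
  edge (12, 12)→(4, 12): d=(-8,0) inclusive
  edge (4, 12)→(5, 1): d=(1,-11) inclusive
    (2,0)@(5, 1): e=[0,88,0] → #  [on edge]
    (3,0)@(7, 1): e=[-22,88,22] → ·
    (2,1)@(5, 3): e=[14,72,2] → #
    (3,1)@(7, 3): e=[-8,72,24] → ·
    (2,2)@(5, 5): e=[28,56,4] → #
    (3,2)@(7, 5): e=[6,56,26] → #
    (4,2)@(9, 5): e=[-16,56,48] → ·
    (2,3)@(5, 7): e=[42,40,6] → #
    (4,3)@(9, 7): e=[-2,40,50] → ·
    (2,4)@(5, 9): e=[56,24,8] → #
    (4,4)@(9, 9): e=[12,24,52] → #
    (5,4)@(11, 9): e=[-10,24,74] → ·
  covered (13 px):
    · · # · · · ·
    · · # · · · ·
    · · # # · · ·
    · · # # · · ·
    · · # # # · ·
    · · # # # # ·
    · · · · · · ·
    · · · · · · ·
T2:
  2·area = 2  (B↔C swapped to make it positive)
  edge (8, 10)→(10, 14): d=(2,4) inclusive
  edge (10, 14)→(8, 11): d=(-2,-3) inclusive
  edge (8, 11)→(8, 10): d=(0,-1) inclusive
  covered (0 px):
    · · · · · · ·
    · · · · · · ·
    · · · · · · ·
    · · · · · · ·
    · · · · · · ·
    · · · · · · ·
    · · · · · · ·
    · · · · · · ·
T3:
  2·area = 40
  edge (0, 8)→(8, 2): d=(8,-6) inclusive
  edge (8, 2)→(12, 4): d=(4,2) inclusive
  edge (12, 4)→(0, 8): d=(-12,4) inclusive
    (3,1)@(7, 3): e=[2,6,32] → #
    (4,1)@(9, 3): e=[14,2,24] → #
    (5,1)@(11, 3): e=[26,-2,16] → ·
    (2,2)@(5, 5): e=[6,18,16] → #
    (4,2)@(9, 5): e=[30,10,0] → #  [on edge]
    (5,2)@(11, 5): e=[42,6,-8] → ·
    (1,3)@(3, 7): e=[10,30,0] → #  [on edge]
    (2,3)@(5, 7): e=[22,26,-8] → ·
    (3,3)@(7, 7): e=[34,22,-16] → ·
    (4,3)@(9, 7): e=[46,18,-24] → ·
    (1,4)@(3, 9): e=[26,38,-24] → ·
  covered (6 px):
    · · · · · · ·
    · · · # # · ·
    · · # # # · ·
    · # · · · · ·
    · · · · · · ·
    · · · · · · ·
    · · · · · · ·
    · · · · · · ·

Answer: 21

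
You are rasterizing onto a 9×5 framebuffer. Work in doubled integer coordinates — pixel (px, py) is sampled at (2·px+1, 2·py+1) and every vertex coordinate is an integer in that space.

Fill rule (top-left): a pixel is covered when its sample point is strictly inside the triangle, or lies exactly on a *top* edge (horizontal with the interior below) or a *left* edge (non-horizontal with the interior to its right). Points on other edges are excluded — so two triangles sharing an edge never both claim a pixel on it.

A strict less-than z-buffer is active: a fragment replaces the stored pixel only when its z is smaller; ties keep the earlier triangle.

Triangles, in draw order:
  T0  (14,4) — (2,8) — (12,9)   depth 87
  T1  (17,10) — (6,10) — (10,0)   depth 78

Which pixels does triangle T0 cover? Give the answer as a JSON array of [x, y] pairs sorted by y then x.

T0:
  2·area = 52  (B↔C swapped to make it positive)
  edge (14, 4)→(12, 9): d=(-2,5) right/bottom  bias=-1
  edge (12, 9)→(2, 8): d=(-10,-1) top-left  bias=+0
  edge (2, 8)→(14, 4): d=(12,-4) top-left  bias=+0
    (8,1)@(17, 3): e=[-13,65,0] → .  [on edge]
    (5,2)@(11, 5): e=[13,39,0] → X  [on edge]
    (6,2)@(13, 5): e=[3,41,8] → X
    (7,2)@(15, 5): e=[-7,43,16] → .
    (2,3)@(5, 7): e=[39,13,0] → X  [on edge]
    (3,3)@(7, 7): e=[29,15,8] → X
    (4,3)@(9, 7): e=[19,17,16] → X
    (6,3)@(13, 7): e=[-1,21,32] → .
    (2,4)@(5, 9): e=[35,-7,24] → .
    (3,4)@(7, 9): e=[25,-5,32] → .
    (4,4)@(9, 9): e=[15,-3,40] → .
    (5,4)@(11, 9): e=[5,-1,48] → .
  covered (6 px):
    . . . . . . . . .
    . . . . . . . . .
    . . . . . X X . .
    . . X X X X . . .
    . . . . . . . . .
T1:
  2·area = 110
  edge (17, 10)→(6, 10): d=(-11,0) right/bottom  bias=-1
  edge (6, 10)→(10, 0): d=(4,-10) top-left  bias=+0
  edge (10, 0)→(17, 10): d=(7,10) right/bottom  bias=-1
    (4,1)@(9, 3): e=[77,2,31] → X
    (5,1)@(11, 3): e=[77,22,11] → X
    (6,1)@(13, 3): e=[77,42,-9] → .
    (4,2)@(9, 5): e=[55,10,45] → X
    (6,2)@(13, 5): e=[55,50,5] → X
    (7,2)@(15, 5): e=[55,70,-15] → .
    (4,3)@(9, 7): e=[33,18,59] → X
    (7,3)@(15, 7): e=[33,78,-1] → .
    (3,4)@(7, 9): e=[11,6,93] → X
    (7,4)@(15, 9): e=[11,86,13] → X
    (8,4)@(17, 9): e=[11,106,-7] → .
  covered (13 px):
    . . . . . . . . .
    . . . . X X . . .
    . . . . X X X . .
    . . . . X X X . .
    . . . X X X X X .

Answer: [[5,2],[6,2],[2,3],[3,3],[4,3],[5,3]]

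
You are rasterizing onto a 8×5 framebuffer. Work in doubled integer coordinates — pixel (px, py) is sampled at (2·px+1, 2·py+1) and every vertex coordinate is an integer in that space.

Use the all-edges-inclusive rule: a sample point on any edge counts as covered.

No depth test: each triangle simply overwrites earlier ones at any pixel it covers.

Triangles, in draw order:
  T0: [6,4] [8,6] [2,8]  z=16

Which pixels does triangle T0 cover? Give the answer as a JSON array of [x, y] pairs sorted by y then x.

T0:
  2·area = 16
  edge (6, 4)→(8, 6): d=(2,2) inclusive
  edge (8, 6)→(2, 8): d=(-6,2) inclusive
  edge (2, 8)→(6, 4): d=(4,-4) inclusive
    (1,0)@(3, 1): e=[0,40,-24] → ·  [on edge]
    (4,0)@(9, 1): e=[-12,28,0] → ·  [on edge]
    (2,1)@(5, 3): e=[0,24,-8] → ·  [on edge]
    (3,1)@(7, 3): e=[-4,20,0] → ·  [on edge]
    (2,2)@(5, 5): e=[4,12,0] → #  [on edge]
    (3,2)@(7, 5): e=[0,8,8] → #  [on edge]
    (4,2)@(9, 5): e=[-4,4,16] → ·
    (5,2)@(11, 5): e=[-8,0,24] → ·  [on edge]
    (1,3)@(3, 7): e=[12,4,0] → #  [on edge]
    (2,3)@(5, 7): e=[8,0,8] → #  [on edge]
    (3,3)@(7, 7): e=[4,-4,16] → ·
    (4,3)@(9, 7): e=[0,-8,24] → ·  [on edge]
    (0,4)@(1, 9): e=[20,-4,0] → ·  [on edge]
    (5,4)@(11, 9): e=[0,-24,40] → ·  [on edge]
  covered (4 px):
    · · · · · · · ·
    · · · · · · · ·
    · · # # · · · ·
    · # # · · · · ·
    · · · · · · · ·

Final: [[2,2],[3,2],[1,3],[2,3]]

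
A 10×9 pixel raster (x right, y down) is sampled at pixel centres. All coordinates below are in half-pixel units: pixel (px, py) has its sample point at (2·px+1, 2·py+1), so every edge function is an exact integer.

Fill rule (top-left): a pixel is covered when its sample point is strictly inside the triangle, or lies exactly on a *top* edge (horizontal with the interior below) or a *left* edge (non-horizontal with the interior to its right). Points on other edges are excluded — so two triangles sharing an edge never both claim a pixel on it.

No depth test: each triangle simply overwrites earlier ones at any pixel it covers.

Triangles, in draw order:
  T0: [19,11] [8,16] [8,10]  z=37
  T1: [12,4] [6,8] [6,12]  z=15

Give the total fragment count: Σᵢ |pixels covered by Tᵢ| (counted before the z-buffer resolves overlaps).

T0:
  2·area = 66
  edge (19, 11)→(8, 16): d=(-11,5) right/bottom  bias=-1
  edge (8, 16)→(8, 10): d=(0,-6) top-left  bias=+0
  edge (8, 10)→(19, 11): d=(11,1) right/bottom  bias=-1
    (4,5)@(9, 11): e=[50,6,10] → #
    (5,5)@(11, 11): e=[40,18,8] → #
    (6,5)@(13, 11): e=[30,30,6] → #
    (7,5)@(15, 11): e=[20,42,4] → #
    (8,5)@(17, 11): e=[10,54,2] → #
    (9,5)@(19, 11): e=[0,66,0] → ·  [on edge]
    (4,6)@(9, 13): e=[28,6,32] → #
    (7,6)@(15, 13): e=[-2,42,26] → ·
    (8,6)@(17, 13): e=[-12,54,24] → ·
    (4,7)@(9, 15): e=[6,6,54] → #
    (5,7)@(11, 15): e=[-4,18,52] → ·
    (6,7)@(13, 15): e=[-14,30,50] → ·
  covered (9 px):
    · · · · · · · · · ·
    · · · · · · · · · ·
    · · · · · · · · · ·
    · · · · · · · · · ·
    · · · · · · · · · ·
    · · · · # # # # # ·
    · · · · # # # · · ·
    · · · · # · · · · ·
    · · · · · · · · · ·
T1:
  2·area = 24  (B↔C swapped to make it positive)
  edge (12, 4)→(6, 12): d=(-6,8) right/bottom  bias=-1
  edge (6, 12)→(6, 8): d=(0,-4) top-left  bias=+0
  edge (6, 8)→(12, 4): d=(6,-4) top-left  bias=+0
    (5,2)@(11, 5): e=[2,20,2] → #
    (6,2)@(13, 5): e=[-14,28,10] → ·
    (4,3)@(9, 7): e=[6,12,6] → #
    (5,3)@(11, 7): e=[-10,20,14] → ·
    (3,4)@(7, 9): e=[10,4,10] → #
    (4,4)@(9, 9): e=[-6,12,18] → ·
    (3,5)@(7, 11): e=[-2,4,22] → ·
  covered (3 px):
    · · · · · · · · · ·
    · · · · · · · · · ·
    · · · · · # · · · ·
    · · · · # · · · · ·
    · · · # · · · · · ·
    · · · · · · · · · ·
    · · · · · · · · · ·
    · · · · · · · · · ·
    · · · · · · · · · ·

Answer: 12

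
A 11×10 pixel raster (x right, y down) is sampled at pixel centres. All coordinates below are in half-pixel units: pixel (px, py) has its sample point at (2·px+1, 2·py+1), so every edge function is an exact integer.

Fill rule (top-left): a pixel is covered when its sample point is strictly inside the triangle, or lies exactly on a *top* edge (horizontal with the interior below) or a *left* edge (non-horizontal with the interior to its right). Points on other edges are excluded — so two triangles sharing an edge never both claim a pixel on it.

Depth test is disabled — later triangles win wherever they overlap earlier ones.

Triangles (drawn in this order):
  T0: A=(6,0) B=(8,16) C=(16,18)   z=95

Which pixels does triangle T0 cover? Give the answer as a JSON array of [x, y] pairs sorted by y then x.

T0:
  2·area = 124  (B↔C swapped to make it positive)
  edge (6, 0)→(16, 18): d=(10,18) right/bottom  bias=-1
  edge (16, 18)→(8, 16): d=(-8,-2) top-left  bias=+0
  edge (8, 16)→(6, 0): d=(-2,-16) top-left  bias=+0
    (3,1)@(7, 3): e=[12,102,10] → #
    (4,1)@(9, 3): e=[-24,106,42] → ·
    (3,2)@(7, 5): e=[32,86,6] → #
    (4,2)@(9, 5): e=[-4,90,38] → ·
    (3,3)@(7, 7): e=[52,70,2] → #
    (4,3)@(9, 7): e=[16,74,34] → #
    (5,3)@(11, 7): e=[-20,78,66] → ·
    (3,4)@(7, 9): e=[72,54,-2] → ·
    (4,4)@(9, 9): e=[36,58,30] → #
    (5,4)@(11, 9): e=[0,62,62] → ·  [on edge]
    (4,5)@(9, 11): e=[56,42,26] → #
    (5,5)@(11, 11): e=[20,46,58] → #
  covered (15 px):
    · · · · · · · · · · ·
    · · · # · · · · · · ·
    · · · # · · · · · · ·
    · · · # # · · · · · ·
    · · · · # · · · · · ·
    · · · · # # · · · · ·
    · · · · # # # · · · ·
    · · · · # # # · · · ·
    · · · · · · # # · · ·
    · · · · · · · · · · ·

Answer: [[3,1],[3,2],[3,3],[4,3],[4,4],[4,5],[5,5],[4,6],[5,6],[6,6],[4,7],[5,7],[6,7],[6,8],[7,8]]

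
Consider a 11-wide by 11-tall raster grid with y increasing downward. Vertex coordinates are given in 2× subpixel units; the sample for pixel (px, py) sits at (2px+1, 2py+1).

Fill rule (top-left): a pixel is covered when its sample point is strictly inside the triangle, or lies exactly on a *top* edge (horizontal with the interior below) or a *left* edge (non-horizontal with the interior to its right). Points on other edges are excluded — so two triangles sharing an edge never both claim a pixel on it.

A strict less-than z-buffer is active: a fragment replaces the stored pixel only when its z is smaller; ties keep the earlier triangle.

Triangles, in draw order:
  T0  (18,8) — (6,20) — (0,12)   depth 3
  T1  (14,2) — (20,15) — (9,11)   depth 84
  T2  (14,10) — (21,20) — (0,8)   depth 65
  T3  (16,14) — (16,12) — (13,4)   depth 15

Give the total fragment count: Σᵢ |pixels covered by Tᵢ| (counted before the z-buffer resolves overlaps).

T0:
  2·area = 168
  edge (18, 8)→(6, 20): d=(-12,12) right/bottom  bias=-1
  edge (6, 20)→(0, 12): d=(-6,-8) top-left  bias=+0
  edge (0, 12)→(18, 8): d=(18,-4) top-left  bias=+0
    (10,2)@(21, 5): e=[0,210,-42] → ·  [on edge]
    (9,3)@(19, 7): e=[0,182,-14] → ·  [on edge]
    (7,4)@(15, 9): e=[24,138,6] → █
    (8,4)@(17, 9): e=[0,154,14] → ·  [on edge]
    (2,5)@(5, 11): e=[120,46,2] → █
    (3,5)@(7, 11): e=[96,62,10] → █
    (4,5)@(9, 11): e=[72,78,18] → █
    (5,5)@(11, 11): e=[48,94,26] → █
    (6,5)@(13, 11): e=[24,110,34] → █
    (7,5)@(15, 11): e=[0,126,42] → ·  [on edge]
    (0,6)@(1, 13): e=[144,2,22] → █
    (1,6)@(3, 13): e=[120,18,30] → █
    (6,6)@(13, 13): e=[0,98,70] → ·  [on edge]
    (5,7)@(11, 15): e=[0,70,98] → ·  [on edge]
    (4,8)@(9, 17): e=[0,42,126] → ·  [on edge]
    (3,9)@(7, 19): e=[0,14,154] → ·  [on edge]
    (2,10)@(5, 21): e=[0,-14,182] → ·  [on edge]
  covered (18 px):
    · · · · · · · · · · ·
    · · · · · · · · · · ·
    · · · · · · · · · · ·
    · · · · · · · · · · ·
    · · · · · · · █ · · ·
    · · █ █ █ █ █ · · · ·
    █ █ █ █ █ █ · · · · ·
    · █ █ █ █ · · · · · ·
    · · █ █ · · · · · · ·
    · · · · · · · · · · ·
    · · · · · · · · · · ·
T1:
  2·area = 119
  edge (14, 2)→(20, 15): d=(6,13) right/bottom  bias=-1
  edge (20, 15)→(9, 11): d=(-11,-4) top-left  bias=+0
  edge (9, 11)→(14, 2): d=(5,-9) top-left  bias=+0
    (6,2)@(13, 5): e=[31,82,6] → █
    (7,2)@(15, 5): e=[5,90,24] → █
    (8,2)@(17, 5): e=[-21,98,42] → ·
    (6,3)@(13, 7): e=[43,60,16] → █
    (8,3)@(17, 7): e=[-9,76,52] → ·
    (5,4)@(11, 9): e=[81,30,8] → █
    (8,4)@(17, 9): e=[3,54,62] → █
    (9,4)@(19, 9): e=[-23,62,80] → ·
    (4,5)@(9, 11): e=[119,0,0] → █  [on edge]
    (9,5)@(19, 11): e=[-11,40,90] → ·
    (4,6)@(9, 13): e=[131,-22,10] → ·
    (5,6)@(11, 13): e=[105,-14,28] → ·
  covered (16 px):
    · · · · · · · · · · ·
    · · · · · · · · · · ·
    · · · · · · █ █ · · ·
    · · · · · · █ █ · · ·
    · · · · · █ █ █ █ · ·
    · · · · █ █ █ █ █ · ·
    · · · · · · · █ █ █ ·
    · · · · · · · · · · ·
    · · · · · · · · · · ·
    · · · · · · · · · · ·
    · · · · · · · · · · ·
T2:
  2·area = 126
  edge (14, 10)→(21, 20): d=(7,10) right/bottom  bias=-1
  edge (21, 20)→(0, 8): d=(-21,-12) top-left  bias=+0
  edge (0, 8)→(14, 10): d=(14,2) right/bottom  bias=-1
    (1,4)@(3, 9): e=[103,15,8] → █
    (2,4)@(5, 9): e=[83,39,4] → █
    (3,4)@(7, 9): e=[63,63,0] → ·  [on edge]
    (1,5)@(3, 11): e=[117,-27,36] → ·
    (2,5)@(5, 11): e=[97,-3,32] → ·
    (3,5)@(7, 11): e=[77,21,28] → █
    (4,5)@(9, 11): e=[57,45,24] → █
    (5,5)@(11, 11): e=[37,69,20] → █
    (6,5)@(13, 11): e=[17,93,16] → █
    (7,5)@(15, 11): e=[-3,117,12] → ·
    (10,5)@(21, 11): e=[-63,189,0] → ·  [on edge]
    (3,6)@(7, 13): e=[91,-21,56] → ·
  covered (14 px):
    · · · · · · · · · · ·
    · · · · · · · · · · ·
    · · · · · · · · · · ·
    · · · · · · · · · · ·
    · █ █ · · · · · · · ·
    · · · █ █ █ █ · · · ·
    · · · · █ █ █ █ · · ·
    · · · · · · █ █ █ · ·
    · · · · · · · · █ · ·
    · · · · · · · · · · ·
    · · · · · · · · · · ·
T3:
  2·area = 6  (B↔C swapped to make it positive)
  edge (16, 14)→(13, 4): d=(-3,-10) top-left  bias=+0
  edge (13, 4)→(16, 12): d=(3,8) right/bottom  bias=-1
  edge (16, 12)→(16, 14): d=(0,2) right/bottom  bias=-1
  covered (0 px):
    · · · · · · · · · · ·
    · · · · · · · · · · ·
    · · · · · · · · · · ·
    · · · · · · · · · · ·
    · · · · · · · · · · ·
    · · · · · · · · · · ·
    · · · · · · · · · · ·
    · · · · · · · · · · ·
    · · · · · · · · · · ·
    · · · · · · · · · · ·
    · · · · · · · · · · ·

Answer: 48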